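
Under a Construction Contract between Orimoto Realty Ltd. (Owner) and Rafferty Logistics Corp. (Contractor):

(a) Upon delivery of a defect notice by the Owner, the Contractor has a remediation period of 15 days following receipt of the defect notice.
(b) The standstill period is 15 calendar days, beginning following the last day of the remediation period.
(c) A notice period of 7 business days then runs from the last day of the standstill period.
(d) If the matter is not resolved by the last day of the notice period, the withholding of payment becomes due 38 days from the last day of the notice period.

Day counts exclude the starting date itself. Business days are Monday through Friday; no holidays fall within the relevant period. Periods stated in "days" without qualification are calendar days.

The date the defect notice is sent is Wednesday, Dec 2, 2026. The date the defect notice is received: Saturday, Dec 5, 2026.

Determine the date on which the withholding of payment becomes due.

Adding 15 calendar days to Dec 5, 2026 gives Dec 20, 2026, which is the last day of the remediation period.
The last day of the standstill period: Dec 20, 2026 + 15 days = Jan 4, 2027.
The last day of the notice period: 7 business days after Monday, Jan 4, 2027, skipping weekends — Jan 5, Jan 6, Jan 7, Jan 8, Jan 11, Jan 12, Jan 13 — lands on Wednesday, Jan 13, 2027.
The date on which the withholding of payment becomes due: Jan 13, 2027 + 38 days = Feb 20, 2027.

Feb 20, 2027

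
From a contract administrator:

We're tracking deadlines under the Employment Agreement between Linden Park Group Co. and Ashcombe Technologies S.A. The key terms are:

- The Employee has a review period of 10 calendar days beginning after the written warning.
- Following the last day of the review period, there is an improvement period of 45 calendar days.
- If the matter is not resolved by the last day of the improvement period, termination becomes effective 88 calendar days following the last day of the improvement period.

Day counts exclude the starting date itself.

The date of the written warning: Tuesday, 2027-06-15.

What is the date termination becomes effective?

2027-11-05

Adding 10 calendar days to 2027-06-15 gives 2027-06-25, which is the last day of the review period.
Adding 45 calendar days to 2027-06-25 gives 2027-08-09, which is the last day of the improvement period.
The date termination becomes effective: 88 calendar days after 2027-08-09 is 2027-11-05.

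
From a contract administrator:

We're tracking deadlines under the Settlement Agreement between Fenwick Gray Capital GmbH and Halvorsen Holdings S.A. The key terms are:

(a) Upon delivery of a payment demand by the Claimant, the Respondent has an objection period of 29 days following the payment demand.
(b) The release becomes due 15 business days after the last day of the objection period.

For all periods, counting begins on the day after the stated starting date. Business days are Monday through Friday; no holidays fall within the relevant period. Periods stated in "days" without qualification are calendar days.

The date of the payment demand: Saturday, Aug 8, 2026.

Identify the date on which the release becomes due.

The last day of the objection period: Aug 8, 2026 + 29 days = Sep 6, 2026.
The date on which the release becomes due: 15 business days after Sunday, Sep 6, 2026, skipping weekends — Sep 7, Sep 8, Sep 9, Sep 10, …, Sep 23, Sep 24, Sep 25 — lands on Friday, Sep 25, 2026.

Sep 25, 2026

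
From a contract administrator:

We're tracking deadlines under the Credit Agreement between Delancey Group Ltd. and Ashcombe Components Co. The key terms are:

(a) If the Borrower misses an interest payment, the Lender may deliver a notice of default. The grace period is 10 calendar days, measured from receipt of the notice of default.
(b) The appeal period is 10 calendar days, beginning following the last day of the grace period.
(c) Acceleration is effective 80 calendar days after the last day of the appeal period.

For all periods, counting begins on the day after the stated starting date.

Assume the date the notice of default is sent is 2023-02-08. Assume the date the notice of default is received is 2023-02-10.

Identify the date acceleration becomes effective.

2023-05-21

The last day of the grace period: 10 calendar days after 2023-02-10 is 2023-02-20.
The last day of the appeal period: 10 calendar days after 2023-02-20 is 2023-03-02.
The date acceleration becomes effective: 2023-03-02 + 80 days = 2023-05-21.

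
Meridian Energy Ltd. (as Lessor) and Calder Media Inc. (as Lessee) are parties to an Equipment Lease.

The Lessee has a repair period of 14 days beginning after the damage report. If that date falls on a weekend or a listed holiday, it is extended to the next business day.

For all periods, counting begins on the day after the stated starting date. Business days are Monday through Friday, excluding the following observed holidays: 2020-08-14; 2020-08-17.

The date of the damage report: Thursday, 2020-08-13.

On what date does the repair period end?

The last day of the repair period: 2020-08-13 + 14 days = 2020-08-27. 2020-08-27 is a Thursday and is not a listed holiday, so no roll-forward applies.

2020-08-27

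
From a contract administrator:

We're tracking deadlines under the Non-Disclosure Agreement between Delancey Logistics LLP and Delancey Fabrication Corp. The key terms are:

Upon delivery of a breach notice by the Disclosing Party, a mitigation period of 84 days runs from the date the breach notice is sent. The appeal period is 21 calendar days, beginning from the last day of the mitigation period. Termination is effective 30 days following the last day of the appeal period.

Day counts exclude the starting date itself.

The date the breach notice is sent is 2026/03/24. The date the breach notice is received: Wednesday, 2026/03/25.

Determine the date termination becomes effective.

2026/08/06

The last day of the mitigation period: 2026/03/24 + 84 days = 2026/06/16.
The last day of the appeal period: 2026/06/16 + 21 days = 2026/07/07.
Adding 30 calendar days to 2026/07/07 gives 2026/08/06, which is the date termination becomes effective.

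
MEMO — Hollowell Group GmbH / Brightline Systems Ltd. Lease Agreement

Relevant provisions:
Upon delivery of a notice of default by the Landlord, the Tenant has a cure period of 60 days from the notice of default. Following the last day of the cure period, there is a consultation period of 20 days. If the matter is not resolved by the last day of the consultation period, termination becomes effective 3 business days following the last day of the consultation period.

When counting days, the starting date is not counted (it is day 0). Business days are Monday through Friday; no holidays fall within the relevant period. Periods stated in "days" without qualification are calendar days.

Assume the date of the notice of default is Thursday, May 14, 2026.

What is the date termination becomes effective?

August 5, 2026

The last day of the cure period: May 14, 2026 + 60 days = July 13, 2026.
The last day of the consultation period: 20 calendar days after July 13, 2026 is August 2, 2026.
The date termination becomes effective: 3 business days after Sunday, August 2, 2026, skipping weekends — Aug 3, Aug 4, Aug 5 — lands on Wednesday, August 5, 2026.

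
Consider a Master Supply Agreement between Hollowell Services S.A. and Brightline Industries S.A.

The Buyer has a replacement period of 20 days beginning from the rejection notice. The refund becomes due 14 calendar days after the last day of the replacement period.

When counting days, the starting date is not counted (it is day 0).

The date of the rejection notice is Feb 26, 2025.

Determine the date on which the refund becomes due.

Apr 1, 2025

The last day of the replacement period: Feb 26, 2025 + 20 days = Mar 18, 2025.
The date on which the refund becomes due: Mar 18, 2025 + 14 days = Apr 1, 2025.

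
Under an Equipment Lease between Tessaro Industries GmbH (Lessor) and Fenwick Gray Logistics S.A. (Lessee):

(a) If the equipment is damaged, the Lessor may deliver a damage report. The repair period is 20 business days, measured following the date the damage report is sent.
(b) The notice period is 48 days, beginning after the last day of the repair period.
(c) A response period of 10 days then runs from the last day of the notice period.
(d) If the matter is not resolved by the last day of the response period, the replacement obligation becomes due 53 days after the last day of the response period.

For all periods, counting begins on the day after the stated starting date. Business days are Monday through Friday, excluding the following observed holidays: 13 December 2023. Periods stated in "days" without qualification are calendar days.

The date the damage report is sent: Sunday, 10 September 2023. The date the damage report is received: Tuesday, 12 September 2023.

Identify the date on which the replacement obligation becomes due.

From Sunday, 10 September 2023, 20 business days (Sep 11, Sep 12, Sep 13, Sep 14, …, Oct 4, Oct 5, Oct 6, skipping weekends) brings us to Friday, 6 October 2023, which is the last day of the repair period.
The last day of the notice period: 48 calendar days after 6 October 2023 is 23 November 2023.
The last day of the response period: 10 calendar days after 23 November 2023 is 3 December 2023.
The date on which the replacement obligation becomes due: 53 calendar days after 3 December 2023 is 25 January 2024.

25 January 2024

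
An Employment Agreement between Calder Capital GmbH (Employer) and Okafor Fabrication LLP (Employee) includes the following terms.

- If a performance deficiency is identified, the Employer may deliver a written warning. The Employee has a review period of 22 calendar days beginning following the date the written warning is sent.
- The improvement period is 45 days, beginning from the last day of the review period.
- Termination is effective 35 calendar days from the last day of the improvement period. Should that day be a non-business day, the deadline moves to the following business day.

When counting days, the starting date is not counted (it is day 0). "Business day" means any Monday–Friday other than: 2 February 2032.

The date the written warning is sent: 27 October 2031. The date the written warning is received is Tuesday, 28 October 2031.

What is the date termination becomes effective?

6 February 2032

The last day of the review period: 22 calendar days after 27 October 2031 is 18 November 2031.
The last day of the improvement period: 45 calendar days after 18 November 2031 is 2 January 2032.
The date termination becomes effective: 2 January 2032 + 35 days = 6 February 2032. 6 February 2032 is a Friday and is not a listed holiday, so no roll-forward applies.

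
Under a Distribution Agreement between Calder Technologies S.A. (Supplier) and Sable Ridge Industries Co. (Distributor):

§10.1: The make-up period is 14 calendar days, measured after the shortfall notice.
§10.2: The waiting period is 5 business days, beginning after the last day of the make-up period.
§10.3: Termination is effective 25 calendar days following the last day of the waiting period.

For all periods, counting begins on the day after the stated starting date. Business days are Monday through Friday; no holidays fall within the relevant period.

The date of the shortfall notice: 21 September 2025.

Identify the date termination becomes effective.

The last day of the make-up period: 14 calendar days after 21 September 2025 is 5 October 2025.
From Sunday, 5 October 2025, 5 business days (Oct 6, Oct 7, Oct 8, Oct 9, Oct 10, skipping weekends) brings us to Friday, 10 October 2025, which is the last day of the waiting period.
The date termination becomes effective: 10 October 2025 + 25 days = 4 November 2025.

4 November 2025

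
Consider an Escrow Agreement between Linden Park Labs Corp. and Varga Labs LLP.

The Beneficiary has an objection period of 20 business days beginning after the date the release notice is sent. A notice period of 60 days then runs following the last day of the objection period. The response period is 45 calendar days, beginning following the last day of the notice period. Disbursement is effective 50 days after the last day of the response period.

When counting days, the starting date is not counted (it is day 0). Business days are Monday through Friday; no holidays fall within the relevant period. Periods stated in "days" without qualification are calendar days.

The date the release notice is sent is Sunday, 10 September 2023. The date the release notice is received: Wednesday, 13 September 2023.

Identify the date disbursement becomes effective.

From Sunday, 10 September 2023, 20 business days (Sep 11, Sep 12, Sep 13, Sep 14, …, Oct 4, Oct 5, Oct 6, skipping weekends) brings us to Friday, 6 October 2023, which is the last day of the objection period.
Adding 60 calendar days to 6 October 2023 gives 5 December 2023, which is the last day of the notice period.
Adding 45 calendar days to 5 December 2023 gives 19 January 2024, which is the last day of the response period.
The date disbursement becomes effective: 19 January 2024 + 50 days = 9 March 2024.

9 March 2024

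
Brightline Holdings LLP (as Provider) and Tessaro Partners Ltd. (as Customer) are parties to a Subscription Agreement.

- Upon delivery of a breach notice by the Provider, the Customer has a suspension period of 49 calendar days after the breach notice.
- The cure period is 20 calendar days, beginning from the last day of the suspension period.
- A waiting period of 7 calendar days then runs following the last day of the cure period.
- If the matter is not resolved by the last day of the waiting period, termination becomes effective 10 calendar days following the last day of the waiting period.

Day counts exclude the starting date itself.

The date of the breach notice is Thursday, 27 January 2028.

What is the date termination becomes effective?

22 April 2028

Adding 49 calendar days to 27 January 2028 gives 16 March 2028, which is the last day of the suspension period.
Adding 20 calendar days to 16 March 2028 gives 5 April 2028, which is the last day of the cure period.
The last day of the waiting period: 5 April 2028 + 7 days = 12 April 2028.
The date termination becomes effective: 12 April 2028 + 10 days = 22 April 2028.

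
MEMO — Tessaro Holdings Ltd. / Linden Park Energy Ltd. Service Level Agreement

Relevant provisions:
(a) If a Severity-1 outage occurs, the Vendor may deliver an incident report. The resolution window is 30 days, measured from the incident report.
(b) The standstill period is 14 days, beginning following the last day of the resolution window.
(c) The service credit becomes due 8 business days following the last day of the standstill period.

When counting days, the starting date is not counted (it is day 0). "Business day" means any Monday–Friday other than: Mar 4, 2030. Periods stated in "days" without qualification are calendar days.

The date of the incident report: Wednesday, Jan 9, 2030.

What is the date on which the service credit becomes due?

The last day of the resolution window: 30 calendar days after Jan 9, 2030 is Feb 8, 2030.
Adding 14 calendar days to Feb 8, 2030 gives Feb 22, 2030, which is the last day of the standstill period.
The date on which the service credit becomes due: 8 business days after Friday, Feb 22, 2030, skipping weekends and the listed holiday on Mar 4 — Feb 25, Feb 26, Feb 27, Feb 28, Mar 1, Mar 5, Mar 6, Mar 7 — lands on Thursday, Mar 7, 2030.

Mar 7, 2030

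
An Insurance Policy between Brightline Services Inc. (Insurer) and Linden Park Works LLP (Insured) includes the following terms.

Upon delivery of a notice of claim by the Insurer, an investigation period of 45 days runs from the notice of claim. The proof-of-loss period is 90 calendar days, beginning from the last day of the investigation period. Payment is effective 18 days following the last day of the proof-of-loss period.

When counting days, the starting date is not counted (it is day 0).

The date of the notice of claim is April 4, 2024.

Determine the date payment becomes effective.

Adding 45 calendar days to April 4, 2024 gives May 19, 2024, which is the last day of the investigation period.
The last day of the proof-of-loss period: May 19, 2024 + 90 days = August 17, 2024.
The date payment becomes effective: 18 calendar days after August 17, 2024 is September 4, 2024.

September 4, 2024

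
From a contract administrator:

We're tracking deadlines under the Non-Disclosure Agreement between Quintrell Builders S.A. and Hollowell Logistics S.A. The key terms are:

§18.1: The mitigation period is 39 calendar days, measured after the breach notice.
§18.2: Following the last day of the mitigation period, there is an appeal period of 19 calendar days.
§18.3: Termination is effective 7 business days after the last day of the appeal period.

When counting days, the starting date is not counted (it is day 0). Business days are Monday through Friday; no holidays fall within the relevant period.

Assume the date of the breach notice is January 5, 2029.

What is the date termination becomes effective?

Adding 39 calendar days to January 5, 2029 gives February 13, 2029, which is the last day of the mitigation period.
Adding 19 calendar days to February 13, 2029 gives March 4, 2029, which is the last day of the appeal period.
From Sunday, March 4, 2029, 7 business days (Mar 5, Mar 6, Mar 7, Mar 8, Mar 9, Mar 12, Mar 13, skipping weekends) brings us to Tuesday, March 13, 2029, which is the date termination becomes effective.

March 13, 2029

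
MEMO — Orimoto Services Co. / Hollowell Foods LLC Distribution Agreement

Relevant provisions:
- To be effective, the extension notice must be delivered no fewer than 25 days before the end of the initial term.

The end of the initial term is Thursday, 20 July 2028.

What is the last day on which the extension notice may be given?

25 June 2028

20 July 2028 minus 25 days is 25 June 2028.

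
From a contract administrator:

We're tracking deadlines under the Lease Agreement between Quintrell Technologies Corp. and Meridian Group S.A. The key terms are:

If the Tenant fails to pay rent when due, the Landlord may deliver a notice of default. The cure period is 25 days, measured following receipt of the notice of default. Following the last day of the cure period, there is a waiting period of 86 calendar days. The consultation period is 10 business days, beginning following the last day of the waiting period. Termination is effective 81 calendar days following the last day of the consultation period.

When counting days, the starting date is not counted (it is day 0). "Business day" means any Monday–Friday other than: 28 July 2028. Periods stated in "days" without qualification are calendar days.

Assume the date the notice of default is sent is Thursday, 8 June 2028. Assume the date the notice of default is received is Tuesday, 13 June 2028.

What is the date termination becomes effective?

The last day of the cure period: 25 calendar days after 13 June 2028 is 8 July 2028.
The last day of the waiting period: 8 July 2028 + 86 days = 2 October 2028.
From Monday, 2 October 2028, 10 business days (Oct 3, Oct 4, Oct 5, Oct 6, Oct 9, Oct 10, Oct 11, Oct 12, Oct 13, Oct 16, skipping weekends) brings us to Monday, 16 October 2028, which is the last day of the consultation period.
The date termination becomes effective: 16 October 2028 + 81 days = 5 January 2029.

5 January 2029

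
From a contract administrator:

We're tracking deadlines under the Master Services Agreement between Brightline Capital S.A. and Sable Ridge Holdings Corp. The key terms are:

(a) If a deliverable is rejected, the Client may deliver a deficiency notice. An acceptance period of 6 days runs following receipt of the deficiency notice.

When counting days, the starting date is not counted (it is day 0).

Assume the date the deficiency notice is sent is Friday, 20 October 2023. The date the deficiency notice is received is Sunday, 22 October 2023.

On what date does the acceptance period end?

28 October 2023

Adding 6 calendar days to 22 October 2023 gives 28 October 2023, which is the last day of the acceptance period.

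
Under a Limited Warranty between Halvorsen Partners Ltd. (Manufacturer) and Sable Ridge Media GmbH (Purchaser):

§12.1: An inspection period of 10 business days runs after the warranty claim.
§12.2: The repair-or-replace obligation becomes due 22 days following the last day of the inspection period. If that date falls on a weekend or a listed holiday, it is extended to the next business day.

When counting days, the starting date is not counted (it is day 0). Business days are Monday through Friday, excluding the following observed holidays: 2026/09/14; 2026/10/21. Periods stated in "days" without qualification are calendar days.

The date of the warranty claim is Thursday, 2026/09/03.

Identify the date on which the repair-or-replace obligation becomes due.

From Thursday, 2026/09/03, 10 business days (Sep 4, Sep 7, Sep 8, Sep 9, Sep 10, Sep 11, Sep 15, Sep 16, Sep 17, Sep 18, skipping weekends and the listed holiday on Sep 14) brings us to Friday, 2026/09/18, which is the last day of the inspection period.
The date on which the repair-or-replace obligation becomes due: 22 calendar days after 2026/09/18 is 2026/10/10. That falls on a Saturday, so it rolls to the next business day, Monday, 2026/10/12.

2026/10/12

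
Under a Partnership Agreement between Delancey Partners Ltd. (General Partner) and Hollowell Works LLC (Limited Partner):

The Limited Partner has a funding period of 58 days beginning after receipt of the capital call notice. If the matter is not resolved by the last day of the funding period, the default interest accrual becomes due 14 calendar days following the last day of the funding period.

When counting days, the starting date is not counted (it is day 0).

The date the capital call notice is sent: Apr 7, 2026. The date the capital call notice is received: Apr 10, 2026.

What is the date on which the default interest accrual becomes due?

The last day of the funding period: 58 calendar days after Apr 10, 2026 is Jun 7, 2026.
Adding 14 calendar days to Jun 7, 2026 gives Jun 21, 2026, which is the date on which the default interest accrual becomes due.

Jun 21, 2026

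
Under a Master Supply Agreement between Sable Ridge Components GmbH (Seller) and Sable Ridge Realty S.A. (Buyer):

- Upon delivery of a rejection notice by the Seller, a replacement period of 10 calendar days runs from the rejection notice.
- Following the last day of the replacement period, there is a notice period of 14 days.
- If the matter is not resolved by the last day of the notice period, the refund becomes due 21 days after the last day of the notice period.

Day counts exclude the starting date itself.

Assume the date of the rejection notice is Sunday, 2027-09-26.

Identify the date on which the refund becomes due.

The last day of the replacement period: 2027-09-26 + 10 days = 2027-10-06.
The last day of the notice period: 14 calendar days after 2027-10-06 is 2027-10-20.
The date on which the refund becomes due: 21 calendar days after 2027-10-20 is 2027-11-10.

2027-11-10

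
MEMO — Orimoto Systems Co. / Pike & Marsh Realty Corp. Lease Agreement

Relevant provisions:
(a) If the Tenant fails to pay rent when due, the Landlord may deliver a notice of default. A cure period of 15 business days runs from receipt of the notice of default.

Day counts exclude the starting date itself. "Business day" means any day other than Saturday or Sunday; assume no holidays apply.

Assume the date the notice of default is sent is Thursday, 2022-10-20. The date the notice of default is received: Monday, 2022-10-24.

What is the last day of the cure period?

2022-11-14

The last day of the cure period: counting 15 business days from Monday, 2022-10-24 (Oct 25, Oct 26, Oct 27, Oct 28, …, Nov 10, Nov 11, Nov 14, skipping weekends) reaches Monday, 2022-11-14.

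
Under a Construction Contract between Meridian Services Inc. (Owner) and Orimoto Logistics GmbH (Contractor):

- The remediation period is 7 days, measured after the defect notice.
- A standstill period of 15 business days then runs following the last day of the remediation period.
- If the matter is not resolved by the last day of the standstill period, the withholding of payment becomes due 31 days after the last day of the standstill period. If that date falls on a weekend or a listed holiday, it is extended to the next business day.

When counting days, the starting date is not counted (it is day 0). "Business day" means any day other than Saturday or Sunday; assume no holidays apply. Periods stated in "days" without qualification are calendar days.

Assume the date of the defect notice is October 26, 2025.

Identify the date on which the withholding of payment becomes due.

December 22, 2025

The last day of the remediation period: October 26, 2025 + 7 days = November 2, 2025.
The last day of the standstill period: 15 business days after Sunday, November 2, 2025, skipping weekends — Nov 3, Nov 4, Nov 5, Nov 6, …, Nov 19, Nov 20, Nov 21 — lands on Friday, November 21, 2025.
The date on which the withholding of payment becomes due: 31 calendar days after November 21, 2025 is December 22, 2025. December 22, 2025 is a Monday, so no roll-forward applies.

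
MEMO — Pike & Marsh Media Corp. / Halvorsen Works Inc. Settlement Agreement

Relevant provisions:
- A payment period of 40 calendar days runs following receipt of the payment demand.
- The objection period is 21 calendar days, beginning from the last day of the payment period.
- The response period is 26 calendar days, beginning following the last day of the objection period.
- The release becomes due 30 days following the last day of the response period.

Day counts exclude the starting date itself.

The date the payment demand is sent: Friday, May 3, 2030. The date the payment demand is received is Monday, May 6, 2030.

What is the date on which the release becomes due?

August 31, 2030

The last day of the payment period: 40 calendar days after May 6, 2030 is June 15, 2030.
The last day of the objection period: June 15, 2030 + 21 days = July 6, 2030.
The last day of the response period: July 6, 2030 + 26 days = August 1, 2030.
The date on which the release becomes due: 30 calendar days after August 1, 2030 is August 31, 2030.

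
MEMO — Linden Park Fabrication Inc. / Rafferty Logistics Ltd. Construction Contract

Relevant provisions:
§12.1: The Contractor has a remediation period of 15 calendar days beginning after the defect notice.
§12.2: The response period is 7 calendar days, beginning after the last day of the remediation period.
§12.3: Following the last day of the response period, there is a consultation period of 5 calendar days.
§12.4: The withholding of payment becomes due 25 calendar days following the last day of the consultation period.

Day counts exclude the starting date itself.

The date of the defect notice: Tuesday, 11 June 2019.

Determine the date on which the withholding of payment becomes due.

The last day of the remediation period: 15 calendar days after 11 June 2019 is 26 June 2019.
The last day of the response period: 26 June 2019 + 7 days = 3 July 2019.
Adding 5 calendar days to 3 July 2019 gives 8 July 2019, which is the last day of the consultation period.
The date on which the withholding of payment becomes due: 25 calendar days after 8 July 2019 is 2 August 2019.

2 August 2019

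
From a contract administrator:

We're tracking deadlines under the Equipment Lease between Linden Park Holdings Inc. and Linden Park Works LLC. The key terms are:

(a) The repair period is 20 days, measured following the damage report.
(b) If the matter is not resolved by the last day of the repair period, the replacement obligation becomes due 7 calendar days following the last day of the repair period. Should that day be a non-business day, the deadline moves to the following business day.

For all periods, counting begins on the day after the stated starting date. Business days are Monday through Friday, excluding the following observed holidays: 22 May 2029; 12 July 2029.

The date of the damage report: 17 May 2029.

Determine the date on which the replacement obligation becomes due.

13 June 2029

Adding 20 calendar days to 17 May 2029 gives 6 June 2029, which is the last day of the repair period.
The date on which the replacement obligation becomes due: 7 calendar days after 6 June 2029 is 13 June 2029. 13 June 2029 is a Wednesday and is not a listed holiday, so no roll-forward applies.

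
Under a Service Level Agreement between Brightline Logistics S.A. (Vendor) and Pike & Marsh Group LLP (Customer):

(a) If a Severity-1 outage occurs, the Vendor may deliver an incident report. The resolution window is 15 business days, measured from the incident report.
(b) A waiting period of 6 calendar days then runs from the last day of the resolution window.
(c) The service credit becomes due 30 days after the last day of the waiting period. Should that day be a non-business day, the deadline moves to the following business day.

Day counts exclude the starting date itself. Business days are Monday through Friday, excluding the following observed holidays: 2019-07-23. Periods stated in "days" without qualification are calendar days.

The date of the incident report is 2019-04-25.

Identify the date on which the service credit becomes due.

2019-06-21

The last day of the resolution window: counting 15 business days from Thursday, 2019-04-25 (Apr 26, Apr 29, Apr 30, May 1, …, May 14, May 15, May 16, skipping weekends) reaches Thursday, 2019-05-16.
Adding 6 calendar days to 2019-05-16 gives 2019-05-22, which is the last day of the waiting period.
The date on which the service credit becomes due: 2019-05-22 + 30 days = 2019-06-21. 2019-06-21 is a Friday and is not a listed holiday, so no roll-forward applies.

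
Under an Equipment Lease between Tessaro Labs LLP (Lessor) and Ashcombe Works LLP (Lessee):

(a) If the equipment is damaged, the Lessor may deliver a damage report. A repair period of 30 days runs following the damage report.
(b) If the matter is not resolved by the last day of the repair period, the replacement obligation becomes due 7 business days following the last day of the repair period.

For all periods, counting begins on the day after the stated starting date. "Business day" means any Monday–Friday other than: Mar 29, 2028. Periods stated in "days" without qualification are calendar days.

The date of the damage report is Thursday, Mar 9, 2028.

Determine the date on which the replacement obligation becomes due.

The last day of the repair period: 30 calendar days after Mar 9, 2028 is Apr 8, 2028.
The date on which the replacement obligation becomes due: 7 business days after Saturday, Apr 8, 2028, skipping weekends — Apr 10, Apr 11, Apr 12, Apr 13, Apr 14, Apr 17, Apr 18 — lands on Tuesday, Apr 18, 2028.

Apr 18, 2028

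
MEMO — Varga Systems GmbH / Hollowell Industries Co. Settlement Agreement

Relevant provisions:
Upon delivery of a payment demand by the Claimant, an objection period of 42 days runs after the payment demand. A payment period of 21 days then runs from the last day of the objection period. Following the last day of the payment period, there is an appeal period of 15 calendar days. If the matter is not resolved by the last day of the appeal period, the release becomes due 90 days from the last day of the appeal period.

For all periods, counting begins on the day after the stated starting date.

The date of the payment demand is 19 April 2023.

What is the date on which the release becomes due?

4 October 2023

Adding 42 calendar days to 19 April 2023 gives 31 May 2023, which is the last day of the objection period.
Adding 21 calendar days to 31 May 2023 gives 21 June 2023, which is the last day of the payment period.
Adding 15 calendar days to 21 June 2023 gives 6 July 2023, which is the last day of the appeal period.
Adding 90 calendar days to 6 July 2023 gives 4 October 2023, which is the date on which the release becomes due.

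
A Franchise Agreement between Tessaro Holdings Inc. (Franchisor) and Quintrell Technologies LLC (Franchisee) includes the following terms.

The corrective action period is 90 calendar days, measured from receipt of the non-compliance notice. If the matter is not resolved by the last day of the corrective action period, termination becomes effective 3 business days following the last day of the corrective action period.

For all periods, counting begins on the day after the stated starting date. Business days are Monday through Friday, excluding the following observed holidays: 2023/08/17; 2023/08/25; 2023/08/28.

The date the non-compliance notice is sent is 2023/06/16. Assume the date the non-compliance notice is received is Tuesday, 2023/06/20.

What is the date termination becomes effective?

2023/09/21

The last day of the corrective action period: 90 calendar days after 2023/06/20 is 2023/09/18.
From Monday, 2023/09/18, 3 business days (Sep 19, Sep 20, Sep 21, skipping weekends) brings us to Thursday, 2023/09/21, which is the date termination becomes effective.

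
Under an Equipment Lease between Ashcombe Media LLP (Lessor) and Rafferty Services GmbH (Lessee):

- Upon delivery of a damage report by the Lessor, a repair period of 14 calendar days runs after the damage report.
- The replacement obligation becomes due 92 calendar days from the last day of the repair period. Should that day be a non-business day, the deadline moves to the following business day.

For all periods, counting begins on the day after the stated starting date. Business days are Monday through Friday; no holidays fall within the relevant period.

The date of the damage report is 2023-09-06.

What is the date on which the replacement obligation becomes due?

The last day of the repair period: 2023-09-06 + 14 days = 2023-09-20.
Adding 92 calendar days to 2023-09-20 gives 2023-12-21, which is the date on which the replacement obligation becomes due. 2023-12-21 is a Thursday, so no roll-forward applies.

2023-12-21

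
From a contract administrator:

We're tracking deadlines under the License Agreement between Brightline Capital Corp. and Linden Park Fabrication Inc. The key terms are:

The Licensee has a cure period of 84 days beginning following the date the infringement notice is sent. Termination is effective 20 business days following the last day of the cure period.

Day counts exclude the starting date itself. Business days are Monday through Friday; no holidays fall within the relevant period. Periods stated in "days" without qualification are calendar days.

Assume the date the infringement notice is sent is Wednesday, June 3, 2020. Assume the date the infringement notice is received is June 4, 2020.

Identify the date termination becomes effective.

September 23, 2020

Adding 84 calendar days to June 3, 2020 gives August 26, 2020, which is the last day of the cure period.
From Wednesday, August 26, 2020, 20 business days (Aug 27, Aug 28, Aug 31, Sep 1, …, Sep 21, Sep 22, Sep 23, skipping weekends) brings us to Wednesday, September 23, 2020, which is the date termination becomes effective.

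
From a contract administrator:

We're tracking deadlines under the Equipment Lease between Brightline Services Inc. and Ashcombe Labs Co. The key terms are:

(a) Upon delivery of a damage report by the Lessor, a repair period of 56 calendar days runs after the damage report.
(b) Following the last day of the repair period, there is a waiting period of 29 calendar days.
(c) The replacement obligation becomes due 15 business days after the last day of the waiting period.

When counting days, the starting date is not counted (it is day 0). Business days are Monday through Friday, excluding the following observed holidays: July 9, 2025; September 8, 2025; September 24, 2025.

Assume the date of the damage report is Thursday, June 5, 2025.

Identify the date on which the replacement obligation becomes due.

Adding 56 calendar days to June 5, 2025 gives July 31, 2025, which is the last day of the repair period.
The last day of the waiting period: 29 calendar days after July 31, 2025 is August 29, 2025.
The date on which the replacement obligation becomes due: 15 business days after Friday, August 29, 2025, skipping weekends and the listed holiday on Sep 8 — Sep 1, Sep 2, Sep 3, Sep 4, …, Sep 18, Sep 19, Sep 22 — lands on Monday, September 22, 2025.

September 22, 2025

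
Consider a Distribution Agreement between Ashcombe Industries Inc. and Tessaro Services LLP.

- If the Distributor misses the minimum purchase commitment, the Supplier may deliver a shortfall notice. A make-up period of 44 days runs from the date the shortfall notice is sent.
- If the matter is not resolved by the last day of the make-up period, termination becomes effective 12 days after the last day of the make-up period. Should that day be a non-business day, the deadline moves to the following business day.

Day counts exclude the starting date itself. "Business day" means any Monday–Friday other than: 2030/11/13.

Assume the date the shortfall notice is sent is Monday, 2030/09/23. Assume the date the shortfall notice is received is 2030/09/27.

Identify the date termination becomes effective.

2030/11/18

The last day of the make-up period: 2030/09/23 + 44 days = 2030/11/06.
The date termination becomes effective: 2030/11/06 + 12 days = 2030/11/18. 2030/11/18 is a Monday and is not a listed holiday, so no roll-forward applies.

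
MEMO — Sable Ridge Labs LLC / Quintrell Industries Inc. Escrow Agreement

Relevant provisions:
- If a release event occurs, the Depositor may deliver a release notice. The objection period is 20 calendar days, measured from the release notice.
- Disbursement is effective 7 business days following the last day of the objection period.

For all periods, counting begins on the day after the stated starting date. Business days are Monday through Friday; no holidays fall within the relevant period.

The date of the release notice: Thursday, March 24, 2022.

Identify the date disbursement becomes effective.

The last day of the objection period: 20 calendar days after March 24, 2022 is April 13, 2022.
From Wednesday, April 13, 2022, 7 business days (Apr 14, Apr 15, Apr 18, Apr 19, Apr 20, Apr 21, Apr 22, skipping weekends) brings us to Friday, April 22, 2022, which is the date disbursement becomes effective.

April 22, 2022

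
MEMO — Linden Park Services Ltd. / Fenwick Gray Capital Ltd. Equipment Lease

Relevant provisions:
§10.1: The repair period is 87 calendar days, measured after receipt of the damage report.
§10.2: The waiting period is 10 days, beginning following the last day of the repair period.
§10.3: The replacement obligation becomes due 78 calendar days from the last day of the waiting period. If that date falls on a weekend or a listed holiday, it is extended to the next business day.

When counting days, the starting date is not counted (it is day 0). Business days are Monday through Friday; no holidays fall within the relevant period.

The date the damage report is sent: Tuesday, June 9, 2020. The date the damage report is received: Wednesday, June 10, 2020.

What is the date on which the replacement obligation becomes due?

December 2, 2020

The last day of the repair period: 87 calendar days after June 10, 2020 is September 5, 2020.
Adding 10 calendar days to September 5, 2020 gives September 15, 2020, which is the last day of the waiting period.
The date on which the replacement obligation becomes due: 78 calendar days after September 15, 2020 is December 2, 2020. December 2, 2020 is a Wednesday, so no roll-forward applies.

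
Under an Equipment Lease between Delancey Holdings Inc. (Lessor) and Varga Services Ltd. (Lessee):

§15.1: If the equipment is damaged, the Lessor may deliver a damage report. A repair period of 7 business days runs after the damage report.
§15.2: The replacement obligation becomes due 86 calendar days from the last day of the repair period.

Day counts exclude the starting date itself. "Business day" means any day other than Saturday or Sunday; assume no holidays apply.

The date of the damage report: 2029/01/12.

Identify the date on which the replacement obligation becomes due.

2029/04/19

The last day of the repair period: counting 7 business days from Friday, 2029/01/12 (Jan 15, Jan 16, Jan 17, Jan 18, Jan 19, Jan 22, Jan 23, skipping weekends) reaches Tuesday, 2029/01/23.
The date on which the replacement obligation becomes due: 2029/01/23 + 86 days = 2029/04/19.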